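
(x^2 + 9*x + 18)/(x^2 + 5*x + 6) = (x + 6)/(x + 2)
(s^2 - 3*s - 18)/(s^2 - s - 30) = (s + 3)/(s + 5)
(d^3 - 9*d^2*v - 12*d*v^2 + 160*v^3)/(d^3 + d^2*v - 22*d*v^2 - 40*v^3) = (d - 8*v)/(d + 2*v)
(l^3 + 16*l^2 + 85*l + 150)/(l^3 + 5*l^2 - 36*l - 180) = (l + 5)/(l - 6)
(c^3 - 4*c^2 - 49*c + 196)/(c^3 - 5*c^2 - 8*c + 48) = (c^2 - 49)/(c^2 - c - 12)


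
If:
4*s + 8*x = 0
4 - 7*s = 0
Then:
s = 4/7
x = -2/7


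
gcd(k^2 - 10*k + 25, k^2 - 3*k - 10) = k - 5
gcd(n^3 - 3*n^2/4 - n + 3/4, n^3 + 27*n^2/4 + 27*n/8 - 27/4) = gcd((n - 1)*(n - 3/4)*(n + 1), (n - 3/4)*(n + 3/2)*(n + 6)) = n - 3/4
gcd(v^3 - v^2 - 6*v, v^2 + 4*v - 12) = 1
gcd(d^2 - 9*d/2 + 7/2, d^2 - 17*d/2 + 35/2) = d - 7/2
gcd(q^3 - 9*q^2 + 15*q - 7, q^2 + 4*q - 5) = q - 1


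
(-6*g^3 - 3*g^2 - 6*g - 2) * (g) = -6*g^4 - 3*g^3 - 6*g^2 - 2*g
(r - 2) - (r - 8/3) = 2/3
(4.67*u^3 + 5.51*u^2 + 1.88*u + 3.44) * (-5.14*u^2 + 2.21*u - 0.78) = -24.0038*u^5 - 18.0007*u^4 - 1.1287*u^3 - 17.8246*u^2 + 6.136*u - 2.6832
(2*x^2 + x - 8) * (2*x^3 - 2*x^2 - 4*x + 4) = 4*x^5 - 2*x^4 - 26*x^3 + 20*x^2 + 36*x - 32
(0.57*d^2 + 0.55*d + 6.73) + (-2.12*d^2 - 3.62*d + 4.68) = -1.55*d^2 - 3.07*d + 11.41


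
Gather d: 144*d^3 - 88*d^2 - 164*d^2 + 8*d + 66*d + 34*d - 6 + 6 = 144*d^3 - 252*d^2 + 108*d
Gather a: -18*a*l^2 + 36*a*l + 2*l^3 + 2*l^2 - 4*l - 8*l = a*(-18*l^2 + 36*l) + 2*l^3 + 2*l^2 - 12*l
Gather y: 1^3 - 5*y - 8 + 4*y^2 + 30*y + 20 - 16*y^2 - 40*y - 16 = -12*y^2 - 15*y - 3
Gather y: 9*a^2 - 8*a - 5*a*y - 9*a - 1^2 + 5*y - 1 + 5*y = 9*a^2 - 17*a + y*(10 - 5*a) - 2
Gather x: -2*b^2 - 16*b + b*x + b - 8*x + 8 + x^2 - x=-2*b^2 - 15*b + x^2 + x*(b - 9) + 8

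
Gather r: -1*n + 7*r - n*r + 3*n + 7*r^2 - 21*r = 2*n + 7*r^2 + r*(-n - 14)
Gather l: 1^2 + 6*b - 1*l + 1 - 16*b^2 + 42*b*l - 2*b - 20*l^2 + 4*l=-16*b^2 + 4*b - 20*l^2 + l*(42*b + 3) + 2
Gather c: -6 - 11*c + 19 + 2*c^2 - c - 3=2*c^2 - 12*c + 10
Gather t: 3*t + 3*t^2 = 3*t^2 + 3*t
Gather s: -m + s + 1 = -m + s + 1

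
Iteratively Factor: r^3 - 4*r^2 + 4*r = (r)*(r^2 - 4*r + 4) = r*(r - 2)*(r - 2)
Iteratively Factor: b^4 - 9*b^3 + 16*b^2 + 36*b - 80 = (b - 2)*(b^3 - 7*b^2 + 2*b + 40) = (b - 4)*(b - 2)*(b^2 - 3*b - 10) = (b - 5)*(b - 4)*(b - 2)*(b + 2)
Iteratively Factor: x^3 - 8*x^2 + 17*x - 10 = (x - 1)*(x^2 - 7*x + 10) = (x - 2)*(x - 1)*(x - 5)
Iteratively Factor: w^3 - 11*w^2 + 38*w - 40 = (w - 5)*(w^2 - 6*w + 8) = (w - 5)*(w - 2)*(w - 4)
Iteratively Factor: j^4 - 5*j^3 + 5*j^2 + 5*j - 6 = (j + 1)*(j^3 - 6*j^2 + 11*j - 6) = (j - 1)*(j + 1)*(j^2 - 5*j + 6) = (j - 3)*(j - 1)*(j + 1)*(j - 2)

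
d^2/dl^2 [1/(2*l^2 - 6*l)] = (-l*(l - 3) + (2*l - 3)^2)/(l^3*(l - 3)^3)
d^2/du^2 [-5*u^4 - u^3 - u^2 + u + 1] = -60*u^2 - 6*u - 2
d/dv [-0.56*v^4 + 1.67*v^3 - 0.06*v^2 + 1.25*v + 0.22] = -2.24*v^3 + 5.01*v^2 - 0.12*v + 1.25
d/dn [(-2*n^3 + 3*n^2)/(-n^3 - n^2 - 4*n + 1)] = n*(5*n^3 + 16*n^2 - 18*n + 6)/(n^6 + 2*n^5 + 9*n^4 + 6*n^3 + 14*n^2 - 8*n + 1)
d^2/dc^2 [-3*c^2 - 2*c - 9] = -6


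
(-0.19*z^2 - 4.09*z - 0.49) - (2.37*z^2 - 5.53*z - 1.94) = -2.56*z^2 + 1.44*z + 1.45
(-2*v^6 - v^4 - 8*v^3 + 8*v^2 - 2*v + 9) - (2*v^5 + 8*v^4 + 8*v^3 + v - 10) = -2*v^6 - 2*v^5 - 9*v^4 - 16*v^3 + 8*v^2 - 3*v + 19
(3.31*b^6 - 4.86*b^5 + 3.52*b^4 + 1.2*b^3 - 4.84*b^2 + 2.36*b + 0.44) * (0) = 0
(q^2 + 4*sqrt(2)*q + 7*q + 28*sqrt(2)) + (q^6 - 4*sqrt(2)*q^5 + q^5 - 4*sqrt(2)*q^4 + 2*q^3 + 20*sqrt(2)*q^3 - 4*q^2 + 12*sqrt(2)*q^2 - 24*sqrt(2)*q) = q^6 - 4*sqrt(2)*q^5 + q^5 - 4*sqrt(2)*q^4 + 2*q^3 + 20*sqrt(2)*q^3 - 3*q^2 + 12*sqrt(2)*q^2 - 20*sqrt(2)*q + 7*q + 28*sqrt(2)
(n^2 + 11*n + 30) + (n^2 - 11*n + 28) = 2*n^2 + 58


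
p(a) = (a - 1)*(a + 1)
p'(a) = 2*a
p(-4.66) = 20.72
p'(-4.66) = -9.32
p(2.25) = 4.06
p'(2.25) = 4.50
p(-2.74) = 6.51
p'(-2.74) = -5.48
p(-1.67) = 1.79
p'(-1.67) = -3.34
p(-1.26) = 0.59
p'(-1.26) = -2.52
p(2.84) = 7.07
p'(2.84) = 5.68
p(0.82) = -0.33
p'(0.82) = 1.64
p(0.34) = -0.88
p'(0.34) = 0.68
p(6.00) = 35.00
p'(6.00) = 12.00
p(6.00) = 35.00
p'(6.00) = 12.00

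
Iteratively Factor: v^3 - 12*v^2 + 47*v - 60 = (v - 3)*(v^2 - 9*v + 20) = (v - 4)*(v - 3)*(v - 5)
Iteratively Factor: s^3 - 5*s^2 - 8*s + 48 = (s - 4)*(s^2 - s - 12) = (s - 4)*(s + 3)*(s - 4)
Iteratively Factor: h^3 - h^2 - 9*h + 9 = (h - 1)*(h^2 - 9) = (h - 1)*(h + 3)*(h - 3)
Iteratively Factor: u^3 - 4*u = (u + 2)*(u^2 - 2*u) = u*(u + 2)*(u - 2)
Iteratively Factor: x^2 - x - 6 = (x + 2)*(x - 3)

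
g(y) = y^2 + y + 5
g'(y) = 2*y + 1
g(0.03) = 5.03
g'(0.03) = 1.06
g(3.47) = 20.51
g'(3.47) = 7.94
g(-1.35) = 5.47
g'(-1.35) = -1.70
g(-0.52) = 4.75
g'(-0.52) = -0.04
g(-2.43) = 8.47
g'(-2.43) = -3.86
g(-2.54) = 8.91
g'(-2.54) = -4.08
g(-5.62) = 30.96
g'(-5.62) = -10.24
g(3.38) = 19.80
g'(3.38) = 7.76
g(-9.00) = 77.00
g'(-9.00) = -17.00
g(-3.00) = 11.00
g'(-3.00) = -5.00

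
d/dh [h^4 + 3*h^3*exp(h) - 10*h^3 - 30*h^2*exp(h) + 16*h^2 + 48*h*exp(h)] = 3*h^3*exp(h) + 4*h^3 - 21*h^2*exp(h) - 30*h^2 - 12*h*exp(h) + 32*h + 48*exp(h)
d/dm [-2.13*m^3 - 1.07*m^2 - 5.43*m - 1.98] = -6.39*m^2 - 2.14*m - 5.43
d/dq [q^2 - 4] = 2*q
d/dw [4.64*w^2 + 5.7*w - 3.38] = 9.28*w + 5.7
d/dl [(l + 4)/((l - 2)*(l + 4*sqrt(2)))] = (-(l - 2)*(l + 4) + (l - 2)*(l + 4*sqrt(2)) - (l + 4)*(l + 4*sqrt(2)))/((l - 2)^2*(l + 4*sqrt(2))^2)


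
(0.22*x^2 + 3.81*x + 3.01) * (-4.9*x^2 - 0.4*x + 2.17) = -1.078*x^4 - 18.757*x^3 - 15.7956*x^2 + 7.0637*x + 6.5317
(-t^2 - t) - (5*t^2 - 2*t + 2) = -6*t^2 + t - 2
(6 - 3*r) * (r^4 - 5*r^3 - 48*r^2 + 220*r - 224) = -3*r^5 + 21*r^4 + 114*r^3 - 948*r^2 + 1992*r - 1344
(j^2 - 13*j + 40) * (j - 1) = j^3 - 14*j^2 + 53*j - 40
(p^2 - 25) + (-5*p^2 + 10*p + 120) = -4*p^2 + 10*p + 95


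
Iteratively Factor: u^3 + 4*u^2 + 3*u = (u + 3)*(u^2 + u) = (u + 1)*(u + 3)*(u)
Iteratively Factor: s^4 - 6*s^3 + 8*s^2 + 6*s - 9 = (s - 3)*(s^3 - 3*s^2 - s + 3) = (s - 3)*(s - 1)*(s^2 - 2*s - 3) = (s - 3)*(s - 1)*(s + 1)*(s - 3)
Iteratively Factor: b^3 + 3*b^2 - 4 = (b + 2)*(b^2 + b - 2) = (b + 2)^2*(b - 1)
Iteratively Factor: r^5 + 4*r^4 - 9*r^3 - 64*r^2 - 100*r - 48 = (r - 4)*(r^4 + 8*r^3 + 23*r^2 + 28*r + 12) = (r - 4)*(r + 2)*(r^3 + 6*r^2 + 11*r + 6) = (r - 4)*(r + 2)*(r + 3)*(r^2 + 3*r + 2) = (r - 4)*(r + 2)^2*(r + 3)*(r + 1)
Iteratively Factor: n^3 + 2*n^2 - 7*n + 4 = (n - 1)*(n^2 + 3*n - 4) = (n - 1)^2*(n + 4)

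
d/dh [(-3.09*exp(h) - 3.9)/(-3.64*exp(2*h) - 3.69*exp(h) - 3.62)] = (-(3.09*exp(h) + 3.9)*(7.28*exp(h) + 3.69) + 11.2476*exp(2*h) + 11.4021*exp(h) + 11.1858)*exp(h)/(3.64*exp(2*h) + 3.69*exp(h) + 3.62)^2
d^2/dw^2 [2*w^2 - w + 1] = 4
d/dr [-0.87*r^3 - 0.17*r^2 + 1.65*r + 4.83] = -2.61*r^2 - 0.34*r + 1.65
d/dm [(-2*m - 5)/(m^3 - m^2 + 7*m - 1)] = (-2*m^3 + 2*m^2 - 14*m + (2*m + 5)*(3*m^2 - 2*m + 7) + 2)/(m^3 - m^2 + 7*m - 1)^2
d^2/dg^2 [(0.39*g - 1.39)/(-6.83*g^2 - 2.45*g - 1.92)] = (-(0.39*g - 1.39)*(13.66*g + 2.45)*(27.32*g + 4.9) + (15.9822*g - 17.0764)*(6.83*g^2 + 2.45*g + 1.92))/(6.83*g^2 + 2.45*g + 1.92)^3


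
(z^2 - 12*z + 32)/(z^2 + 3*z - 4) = (z^2 - 12*z + 32)/(z^2 + 3*z - 4)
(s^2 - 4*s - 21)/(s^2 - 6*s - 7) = (s + 3)/(s + 1)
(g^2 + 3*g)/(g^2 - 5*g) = (g + 3)/(g - 5)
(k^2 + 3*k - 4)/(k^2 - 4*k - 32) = (k - 1)/(k - 8)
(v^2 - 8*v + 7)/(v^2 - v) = (v - 7)/v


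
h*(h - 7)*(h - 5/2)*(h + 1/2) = h^4 - 9*h^3 + 51*h^2/4 + 35*h/4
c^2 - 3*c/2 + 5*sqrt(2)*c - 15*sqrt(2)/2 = (c - 3/2)*(c + 5*sqrt(2))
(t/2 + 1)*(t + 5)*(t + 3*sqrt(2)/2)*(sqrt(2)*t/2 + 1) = sqrt(2)*t^4/4 + 5*t^3/4 + 7*sqrt(2)*t^3/4 + 13*sqrt(2)*t^2/4 + 35*t^2/4 + 21*sqrt(2)*t/4 + 25*t/2 + 15*sqrt(2)/2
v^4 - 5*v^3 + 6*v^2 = v^2*(v - 3)*(v - 2)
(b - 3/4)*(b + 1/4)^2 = b^3 - b^2/4 - 5*b/16 - 3/64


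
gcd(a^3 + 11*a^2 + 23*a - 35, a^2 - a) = a - 1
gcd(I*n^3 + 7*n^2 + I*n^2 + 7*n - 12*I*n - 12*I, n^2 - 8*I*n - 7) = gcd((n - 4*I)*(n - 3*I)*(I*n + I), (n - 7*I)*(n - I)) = 1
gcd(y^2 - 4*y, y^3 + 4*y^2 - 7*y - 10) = 1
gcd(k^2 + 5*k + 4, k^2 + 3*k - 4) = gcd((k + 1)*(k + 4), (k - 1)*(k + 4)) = k + 4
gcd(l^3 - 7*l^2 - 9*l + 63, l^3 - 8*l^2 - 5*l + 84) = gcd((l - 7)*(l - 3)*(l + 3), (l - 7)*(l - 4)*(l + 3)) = l^2 - 4*l - 21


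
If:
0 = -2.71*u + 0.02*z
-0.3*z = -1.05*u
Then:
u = 0.00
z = 0.00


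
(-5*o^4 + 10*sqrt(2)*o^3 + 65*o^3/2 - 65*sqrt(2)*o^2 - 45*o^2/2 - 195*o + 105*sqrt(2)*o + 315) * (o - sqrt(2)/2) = -5*o^5 + 25*sqrt(2)*o^4/2 + 65*o^4/2 - 325*sqrt(2)*o^3/4 - 65*o^3/2 - 130*o^2 + 465*sqrt(2)*o^2/4 + 195*sqrt(2)*o/2 + 210*o - 315*sqrt(2)/2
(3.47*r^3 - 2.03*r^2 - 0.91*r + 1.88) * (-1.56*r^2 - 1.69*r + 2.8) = -5.4132*r^5 - 2.6975*r^4 + 14.5663*r^3 - 7.0789*r^2 - 5.7252*r + 5.264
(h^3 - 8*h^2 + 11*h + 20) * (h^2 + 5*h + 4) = h^5 - 3*h^4 - 25*h^3 + 43*h^2 + 144*h + 80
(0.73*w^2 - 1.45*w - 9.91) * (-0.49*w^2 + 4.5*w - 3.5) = -0.3577*w^4 + 3.9955*w^3 - 4.2241*w^2 - 39.52*w + 34.685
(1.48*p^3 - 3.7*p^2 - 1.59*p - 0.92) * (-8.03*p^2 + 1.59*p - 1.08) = -11.8844*p^5 + 32.0642*p^4 + 5.2863*p^3 + 8.8555*p^2 + 0.2544*p + 0.9936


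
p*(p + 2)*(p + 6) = p^3 + 8*p^2 + 12*p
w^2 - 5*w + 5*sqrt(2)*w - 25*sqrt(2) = (w - 5)*(w + 5*sqrt(2))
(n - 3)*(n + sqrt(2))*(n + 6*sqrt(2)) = n^3 - 3*n^2 + 7*sqrt(2)*n^2 - 21*sqrt(2)*n + 12*n - 36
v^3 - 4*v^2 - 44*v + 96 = (v - 8)*(v - 2)*(v + 6)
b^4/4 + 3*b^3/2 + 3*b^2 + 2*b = b*(b/2 + 1)^2*(b + 2)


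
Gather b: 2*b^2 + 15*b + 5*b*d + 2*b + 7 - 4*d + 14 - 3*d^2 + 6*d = 2*b^2 + b*(5*d + 17) - 3*d^2 + 2*d + 21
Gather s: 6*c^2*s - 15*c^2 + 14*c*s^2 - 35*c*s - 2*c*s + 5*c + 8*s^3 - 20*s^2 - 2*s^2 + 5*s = -15*c^2 + 5*c + 8*s^3 + s^2*(14*c - 22) + s*(6*c^2 - 37*c + 5)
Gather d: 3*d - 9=3*d - 9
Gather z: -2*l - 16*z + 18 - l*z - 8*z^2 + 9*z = -2*l - 8*z^2 + z*(-l - 7) + 18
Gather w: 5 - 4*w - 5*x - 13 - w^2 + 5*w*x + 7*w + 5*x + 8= -w^2 + w*(5*x + 3)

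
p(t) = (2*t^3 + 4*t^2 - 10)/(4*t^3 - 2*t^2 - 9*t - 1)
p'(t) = (6*t^2 + 8*t)/(4*t^3 - 2*t^2 - 9*t - 1) + (-12*t^2 + 4*t + 9)*(2*t^3 + 4*t^2 - 10)/(4*t^3 - 2*t^2 - 9*t - 1)^2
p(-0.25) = -9.21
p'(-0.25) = -64.35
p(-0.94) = -3.43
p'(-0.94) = 6.82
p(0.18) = 3.70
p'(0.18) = -13.60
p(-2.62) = 0.29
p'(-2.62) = 0.07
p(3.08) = 1.25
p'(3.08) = -0.49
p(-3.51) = 0.28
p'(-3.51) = -0.02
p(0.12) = 4.73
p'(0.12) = -21.44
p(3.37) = 1.13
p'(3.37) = -0.34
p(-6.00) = 0.34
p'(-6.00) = -0.02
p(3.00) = 1.29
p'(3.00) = -0.55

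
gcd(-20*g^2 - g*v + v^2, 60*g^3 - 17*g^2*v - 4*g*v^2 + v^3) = -20*g^2 - g*v + v^2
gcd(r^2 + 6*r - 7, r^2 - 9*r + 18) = 1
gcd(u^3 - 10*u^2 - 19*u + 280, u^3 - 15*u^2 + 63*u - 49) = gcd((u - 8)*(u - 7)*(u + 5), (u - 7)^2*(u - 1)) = u - 7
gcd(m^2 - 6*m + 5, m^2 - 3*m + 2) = m - 1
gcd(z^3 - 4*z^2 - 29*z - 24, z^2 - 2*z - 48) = z - 8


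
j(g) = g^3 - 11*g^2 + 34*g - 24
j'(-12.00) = 730.00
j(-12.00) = -3744.00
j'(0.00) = 34.00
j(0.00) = -24.00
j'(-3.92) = 166.34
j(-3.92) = -386.55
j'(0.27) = 28.28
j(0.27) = -15.60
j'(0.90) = 16.63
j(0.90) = -1.58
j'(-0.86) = 55.14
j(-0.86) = -62.01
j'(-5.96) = 271.68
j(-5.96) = -829.09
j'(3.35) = -6.03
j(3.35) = 4.05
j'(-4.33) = 185.51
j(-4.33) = -458.64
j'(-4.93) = 215.37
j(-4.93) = -578.80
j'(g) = 3*g^2 - 22*g + 34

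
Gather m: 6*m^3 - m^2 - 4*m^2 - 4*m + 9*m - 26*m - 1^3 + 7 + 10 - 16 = 6*m^3 - 5*m^2 - 21*m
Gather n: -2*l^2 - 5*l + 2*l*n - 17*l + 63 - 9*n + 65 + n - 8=-2*l^2 - 22*l + n*(2*l - 8) + 120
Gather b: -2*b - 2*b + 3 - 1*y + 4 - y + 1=-4*b - 2*y + 8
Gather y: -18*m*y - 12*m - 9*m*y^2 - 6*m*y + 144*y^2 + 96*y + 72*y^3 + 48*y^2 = -12*m + 72*y^3 + y^2*(192 - 9*m) + y*(96 - 24*m)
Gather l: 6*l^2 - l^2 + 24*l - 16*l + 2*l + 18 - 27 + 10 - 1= 5*l^2 + 10*l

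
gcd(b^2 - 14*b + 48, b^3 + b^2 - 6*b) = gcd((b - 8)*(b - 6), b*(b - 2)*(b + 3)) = 1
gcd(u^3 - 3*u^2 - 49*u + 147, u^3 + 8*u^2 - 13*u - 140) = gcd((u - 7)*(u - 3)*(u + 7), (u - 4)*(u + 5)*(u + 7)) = u + 7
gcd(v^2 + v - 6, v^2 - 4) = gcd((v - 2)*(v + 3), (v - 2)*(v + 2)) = v - 2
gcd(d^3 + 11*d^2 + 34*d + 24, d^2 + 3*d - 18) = d + 6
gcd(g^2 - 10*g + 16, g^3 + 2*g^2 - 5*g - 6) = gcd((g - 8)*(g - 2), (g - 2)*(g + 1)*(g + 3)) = g - 2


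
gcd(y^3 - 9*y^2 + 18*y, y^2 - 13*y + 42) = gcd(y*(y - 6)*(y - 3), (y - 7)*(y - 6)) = y - 6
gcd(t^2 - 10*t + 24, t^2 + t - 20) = t - 4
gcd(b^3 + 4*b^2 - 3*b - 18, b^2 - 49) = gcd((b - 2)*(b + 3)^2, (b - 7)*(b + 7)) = 1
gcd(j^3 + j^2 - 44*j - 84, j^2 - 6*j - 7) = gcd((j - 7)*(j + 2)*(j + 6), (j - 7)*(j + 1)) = j - 7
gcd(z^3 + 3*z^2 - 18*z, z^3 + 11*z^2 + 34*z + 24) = z + 6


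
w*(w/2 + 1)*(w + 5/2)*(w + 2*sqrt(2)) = w^4/2 + sqrt(2)*w^3 + 9*w^3/4 + 5*w^2/2 + 9*sqrt(2)*w^2/2 + 5*sqrt(2)*w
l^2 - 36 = (l - 6)*(l + 6)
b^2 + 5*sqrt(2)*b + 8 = (b + sqrt(2))*(b + 4*sqrt(2))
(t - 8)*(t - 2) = t^2 - 10*t + 16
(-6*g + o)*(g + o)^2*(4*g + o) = -24*g^4 - 50*g^3*o - 27*g^2*o^2 + o^4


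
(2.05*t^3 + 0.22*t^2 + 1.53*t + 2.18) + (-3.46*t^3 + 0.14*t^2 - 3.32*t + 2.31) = -1.41*t^3 + 0.36*t^2 - 1.79*t + 4.49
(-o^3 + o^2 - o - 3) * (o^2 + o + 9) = -o^5 - 9*o^3 + 5*o^2 - 12*o - 27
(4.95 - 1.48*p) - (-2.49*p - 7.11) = 1.01*p + 12.06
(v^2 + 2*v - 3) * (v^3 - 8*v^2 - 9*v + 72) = v^5 - 6*v^4 - 28*v^3 + 78*v^2 + 171*v - 216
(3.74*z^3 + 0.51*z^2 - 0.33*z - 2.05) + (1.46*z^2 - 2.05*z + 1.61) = 3.74*z^3 + 1.97*z^2 - 2.38*z - 0.44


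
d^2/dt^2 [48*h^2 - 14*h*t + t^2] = 2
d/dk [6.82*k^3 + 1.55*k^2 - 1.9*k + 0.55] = 20.46*k^2 + 3.1*k - 1.9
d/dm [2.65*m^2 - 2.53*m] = 5.3*m - 2.53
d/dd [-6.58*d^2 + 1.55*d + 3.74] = 1.55 - 13.16*d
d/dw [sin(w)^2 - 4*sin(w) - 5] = 2*(sin(w) - 2)*cos(w)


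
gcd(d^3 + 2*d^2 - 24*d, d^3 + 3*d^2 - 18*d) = d^2 + 6*d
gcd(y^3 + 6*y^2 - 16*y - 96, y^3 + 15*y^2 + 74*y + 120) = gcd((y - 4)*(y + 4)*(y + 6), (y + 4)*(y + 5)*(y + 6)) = y^2 + 10*y + 24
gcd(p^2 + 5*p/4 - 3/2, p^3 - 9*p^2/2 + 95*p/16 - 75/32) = p - 3/4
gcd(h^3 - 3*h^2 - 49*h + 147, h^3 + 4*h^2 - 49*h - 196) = h^2 - 49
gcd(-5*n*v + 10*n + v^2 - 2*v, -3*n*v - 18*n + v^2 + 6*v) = 1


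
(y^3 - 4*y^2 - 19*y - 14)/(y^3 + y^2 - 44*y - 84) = (y + 1)/(y + 6)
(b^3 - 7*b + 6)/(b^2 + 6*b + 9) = (b^2 - 3*b + 2)/(b + 3)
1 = 1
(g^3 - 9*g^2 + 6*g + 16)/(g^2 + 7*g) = (g^3 - 9*g^2 + 6*g + 16)/(g*(g + 7))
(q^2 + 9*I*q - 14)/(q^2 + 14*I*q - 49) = (q + 2*I)/(q + 7*I)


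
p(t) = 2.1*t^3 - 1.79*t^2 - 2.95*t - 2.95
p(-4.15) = -171.63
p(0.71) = -5.20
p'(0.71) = -2.32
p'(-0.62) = 1.69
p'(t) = 6.3*t^2 - 3.58*t - 2.95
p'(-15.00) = 1468.25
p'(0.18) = -3.39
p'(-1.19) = 10.23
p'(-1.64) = 19.87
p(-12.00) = -3854.11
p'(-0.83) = 4.36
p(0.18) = -3.53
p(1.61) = -3.58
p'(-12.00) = 947.21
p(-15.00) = -7448.95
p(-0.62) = -2.31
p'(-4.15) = 120.41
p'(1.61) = 7.62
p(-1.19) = -5.51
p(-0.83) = -2.94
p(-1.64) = -12.19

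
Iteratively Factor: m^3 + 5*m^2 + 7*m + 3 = (m + 3)*(m^2 + 2*m + 1) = (m + 1)*(m + 3)*(m + 1)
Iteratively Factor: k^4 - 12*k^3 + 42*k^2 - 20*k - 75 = (k - 5)*(k^3 - 7*k^2 + 7*k + 15) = (k - 5)^2*(k^2 - 2*k - 3) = (k - 5)^2*(k + 1)*(k - 3)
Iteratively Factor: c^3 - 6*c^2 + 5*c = (c)*(c^2 - 6*c + 5) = c*(c - 5)*(c - 1)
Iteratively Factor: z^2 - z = (z)*(z - 1)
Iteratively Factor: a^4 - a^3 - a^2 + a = (a - 1)*(a^3 - a) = a*(a - 1)*(a^2 - 1) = a*(a - 1)^2*(a + 1)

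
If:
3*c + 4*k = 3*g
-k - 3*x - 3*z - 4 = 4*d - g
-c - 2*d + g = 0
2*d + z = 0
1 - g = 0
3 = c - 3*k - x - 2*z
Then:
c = 7/4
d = -3/8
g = 1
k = -9/16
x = -17/16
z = 3/4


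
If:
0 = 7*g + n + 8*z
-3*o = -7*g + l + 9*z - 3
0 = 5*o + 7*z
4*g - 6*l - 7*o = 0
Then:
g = 193*z/190 - 9/19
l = 439*z/190 - 6/19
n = 63/19 - 2871*z/190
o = -7*z/5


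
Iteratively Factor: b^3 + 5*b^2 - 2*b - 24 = (b + 4)*(b^2 + b - 6) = (b - 2)*(b + 4)*(b + 3)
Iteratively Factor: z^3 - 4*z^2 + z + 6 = (z + 1)*(z^2 - 5*z + 6) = (z - 3)*(z + 1)*(z - 2)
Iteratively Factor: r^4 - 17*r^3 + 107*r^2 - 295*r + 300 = (r - 5)*(r^3 - 12*r^2 + 47*r - 60) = (r - 5)^2*(r^2 - 7*r + 12) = (r - 5)^2*(r - 4)*(r - 3)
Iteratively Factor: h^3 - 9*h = (h + 3)*(h^2 - 3*h) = (h - 3)*(h + 3)*(h)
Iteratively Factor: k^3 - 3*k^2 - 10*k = (k - 5)*(k^2 + 2*k) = (k - 5)*(k + 2)*(k)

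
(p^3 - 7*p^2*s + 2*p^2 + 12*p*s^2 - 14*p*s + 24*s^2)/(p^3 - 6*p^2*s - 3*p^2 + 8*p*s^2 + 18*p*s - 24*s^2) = (p^2 - 3*p*s + 2*p - 6*s)/(p^2 - 2*p*s - 3*p + 6*s)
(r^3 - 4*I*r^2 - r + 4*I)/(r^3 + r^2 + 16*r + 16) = (r - 1)/(r + 4*I)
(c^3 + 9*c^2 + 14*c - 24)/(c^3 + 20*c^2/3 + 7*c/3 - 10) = 3*(c + 4)/(3*c + 5)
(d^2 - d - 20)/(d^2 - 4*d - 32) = (d - 5)/(d - 8)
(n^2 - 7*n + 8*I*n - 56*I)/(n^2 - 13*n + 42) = (n + 8*I)/(n - 6)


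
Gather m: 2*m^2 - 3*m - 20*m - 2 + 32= 2*m^2 - 23*m + 30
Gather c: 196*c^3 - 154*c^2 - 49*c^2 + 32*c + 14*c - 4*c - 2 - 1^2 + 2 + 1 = 196*c^3 - 203*c^2 + 42*c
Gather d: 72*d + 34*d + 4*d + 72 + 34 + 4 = 110*d + 110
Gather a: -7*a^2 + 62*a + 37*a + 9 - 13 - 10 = -7*a^2 + 99*a - 14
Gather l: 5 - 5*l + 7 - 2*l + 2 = 14 - 7*l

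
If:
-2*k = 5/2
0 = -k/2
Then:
No Solution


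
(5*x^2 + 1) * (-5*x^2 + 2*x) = -25*x^4 + 10*x^3 - 5*x^2 + 2*x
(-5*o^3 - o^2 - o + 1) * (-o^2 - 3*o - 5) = 5*o^5 + 16*o^4 + 29*o^3 + 7*o^2 + 2*o - 5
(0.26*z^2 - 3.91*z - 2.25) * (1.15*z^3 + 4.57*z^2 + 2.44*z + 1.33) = 0.299*z^5 - 3.3083*z^4 - 19.8218*z^3 - 19.4771*z^2 - 10.6903*z - 2.9925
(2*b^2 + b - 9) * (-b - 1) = -2*b^3 - 3*b^2 + 8*b + 9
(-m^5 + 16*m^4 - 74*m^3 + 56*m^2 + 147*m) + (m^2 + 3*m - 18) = -m^5 + 16*m^4 - 74*m^3 + 57*m^2 + 150*m - 18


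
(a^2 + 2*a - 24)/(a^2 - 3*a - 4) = (a + 6)/(a + 1)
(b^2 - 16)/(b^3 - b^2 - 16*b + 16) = 1/(b - 1)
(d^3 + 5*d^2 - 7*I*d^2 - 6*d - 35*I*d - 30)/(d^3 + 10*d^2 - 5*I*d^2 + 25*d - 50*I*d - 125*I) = (d^2 - 7*I*d - 6)/(d^2 + 5*d*(1 - I) - 25*I)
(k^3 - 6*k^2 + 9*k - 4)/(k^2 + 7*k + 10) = (k^3 - 6*k^2 + 9*k - 4)/(k^2 + 7*k + 10)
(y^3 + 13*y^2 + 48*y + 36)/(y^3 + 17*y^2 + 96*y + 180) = (y + 1)/(y + 5)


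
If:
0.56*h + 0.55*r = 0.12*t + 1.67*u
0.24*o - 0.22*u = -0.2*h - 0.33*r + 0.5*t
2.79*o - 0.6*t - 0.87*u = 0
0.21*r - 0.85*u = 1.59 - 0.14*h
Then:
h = -1.19569490520101*u - 17.5936196039754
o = 0.894306083366094*u + 1.3671193384417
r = 4.84474898441972*u + 19.3005083074122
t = 2.70852328765234*u + 6.35710492375389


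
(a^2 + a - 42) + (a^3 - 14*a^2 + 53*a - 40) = a^3 - 13*a^2 + 54*a - 82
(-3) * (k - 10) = 30 - 3*k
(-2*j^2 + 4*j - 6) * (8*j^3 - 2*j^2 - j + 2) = -16*j^5 + 36*j^4 - 54*j^3 + 4*j^2 + 14*j - 12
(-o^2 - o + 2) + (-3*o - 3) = -o^2 - 4*o - 1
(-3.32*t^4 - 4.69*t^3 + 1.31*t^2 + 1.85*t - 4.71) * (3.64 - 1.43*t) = 4.7476*t^5 - 5.3781*t^4 - 18.9449*t^3 + 2.1229*t^2 + 13.4693*t - 17.1444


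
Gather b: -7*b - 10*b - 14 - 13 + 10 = -17*b - 17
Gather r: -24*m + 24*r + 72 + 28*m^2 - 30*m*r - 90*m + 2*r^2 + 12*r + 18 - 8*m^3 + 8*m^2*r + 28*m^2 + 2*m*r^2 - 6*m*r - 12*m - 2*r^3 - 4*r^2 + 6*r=-8*m^3 + 56*m^2 - 126*m - 2*r^3 + r^2*(2*m - 2) + r*(8*m^2 - 36*m + 42) + 90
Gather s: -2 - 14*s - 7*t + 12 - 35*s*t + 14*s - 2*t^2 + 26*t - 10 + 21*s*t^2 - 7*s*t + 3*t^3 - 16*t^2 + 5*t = s*(21*t^2 - 42*t) + 3*t^3 - 18*t^2 + 24*t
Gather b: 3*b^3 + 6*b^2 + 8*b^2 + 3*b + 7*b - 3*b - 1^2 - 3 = 3*b^3 + 14*b^2 + 7*b - 4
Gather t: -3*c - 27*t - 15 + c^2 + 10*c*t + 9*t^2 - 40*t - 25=c^2 - 3*c + 9*t^2 + t*(10*c - 67) - 40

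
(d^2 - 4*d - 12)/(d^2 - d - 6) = (d - 6)/(d - 3)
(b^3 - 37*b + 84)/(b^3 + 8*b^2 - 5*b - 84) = (b - 4)/(b + 4)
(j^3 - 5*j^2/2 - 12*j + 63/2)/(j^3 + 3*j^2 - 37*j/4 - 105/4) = 2*(j - 3)/(2*j + 5)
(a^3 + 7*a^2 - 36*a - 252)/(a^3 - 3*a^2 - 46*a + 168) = (a + 6)/(a - 4)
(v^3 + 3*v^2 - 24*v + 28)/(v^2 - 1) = (v^3 + 3*v^2 - 24*v + 28)/(v^2 - 1)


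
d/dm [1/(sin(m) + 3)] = -cos(m)/(sin(m) + 3)^2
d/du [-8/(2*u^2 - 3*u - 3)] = 8*(4*u - 3)/(-2*u^2 + 3*u + 3)^2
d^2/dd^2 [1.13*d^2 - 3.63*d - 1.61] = 2.26000000000000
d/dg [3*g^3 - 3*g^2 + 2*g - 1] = 9*g^2 - 6*g + 2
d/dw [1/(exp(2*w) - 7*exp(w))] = (7 - 2*exp(w))*exp(-w)/(exp(w) - 7)^2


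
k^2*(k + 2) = k^3 + 2*k^2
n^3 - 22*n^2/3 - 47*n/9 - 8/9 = (n - 8)*(n + 1/3)^2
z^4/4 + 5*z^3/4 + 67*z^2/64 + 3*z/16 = z*(z/4 + 1)*(z + 1/4)*(z + 3/4)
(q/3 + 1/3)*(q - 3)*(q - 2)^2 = q^4/3 - 2*q^3 + 3*q^2 + 4*q/3 - 4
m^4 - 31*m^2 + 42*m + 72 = (m - 4)*(m - 3)*(m + 1)*(m + 6)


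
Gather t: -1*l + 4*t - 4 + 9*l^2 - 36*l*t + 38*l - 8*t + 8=9*l^2 + 37*l + t*(-36*l - 4) + 4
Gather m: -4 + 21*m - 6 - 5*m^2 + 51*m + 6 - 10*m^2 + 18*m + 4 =-15*m^2 + 90*m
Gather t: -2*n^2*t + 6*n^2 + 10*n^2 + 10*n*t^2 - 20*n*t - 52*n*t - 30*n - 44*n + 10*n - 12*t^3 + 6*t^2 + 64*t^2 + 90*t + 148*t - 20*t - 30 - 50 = 16*n^2 - 64*n - 12*t^3 + t^2*(10*n + 70) + t*(-2*n^2 - 72*n + 218) - 80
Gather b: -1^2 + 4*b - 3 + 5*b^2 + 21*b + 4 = 5*b^2 + 25*b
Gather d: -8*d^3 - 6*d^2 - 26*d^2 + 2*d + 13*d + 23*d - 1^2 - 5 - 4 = -8*d^3 - 32*d^2 + 38*d - 10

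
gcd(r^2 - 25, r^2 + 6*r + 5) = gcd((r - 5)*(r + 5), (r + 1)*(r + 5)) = r + 5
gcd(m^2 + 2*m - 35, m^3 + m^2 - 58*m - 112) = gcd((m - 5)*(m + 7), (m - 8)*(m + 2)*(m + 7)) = m + 7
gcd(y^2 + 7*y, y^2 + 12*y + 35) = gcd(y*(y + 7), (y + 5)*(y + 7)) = y + 7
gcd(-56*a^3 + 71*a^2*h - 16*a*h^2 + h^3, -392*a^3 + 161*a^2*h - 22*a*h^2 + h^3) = 56*a^2 - 15*a*h + h^2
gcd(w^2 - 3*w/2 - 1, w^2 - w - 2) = w - 2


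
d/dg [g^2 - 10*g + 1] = 2*g - 10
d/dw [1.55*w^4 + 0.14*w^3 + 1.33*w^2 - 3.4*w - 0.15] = 6.2*w^3 + 0.42*w^2 + 2.66*w - 3.4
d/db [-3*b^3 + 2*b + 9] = 2 - 9*b^2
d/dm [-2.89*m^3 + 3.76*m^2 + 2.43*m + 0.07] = -8.67*m^2 + 7.52*m + 2.43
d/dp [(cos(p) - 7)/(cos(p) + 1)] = -8*sin(p)/(cos(p) + 1)^2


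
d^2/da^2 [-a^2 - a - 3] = -2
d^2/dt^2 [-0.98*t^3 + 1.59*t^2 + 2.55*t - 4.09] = 3.18 - 5.88*t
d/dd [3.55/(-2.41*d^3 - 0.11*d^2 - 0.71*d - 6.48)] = (25.6665*d^2 + 0.781*d + 2.5205)/(2.41*d^3 + 0.11*d^2 + 0.71*d + 6.48)^2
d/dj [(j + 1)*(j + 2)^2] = (j + 2)*(3*j + 4)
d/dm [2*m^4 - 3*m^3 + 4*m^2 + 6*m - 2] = 8*m^3 - 9*m^2 + 8*m + 6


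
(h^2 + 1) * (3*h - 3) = 3*h^3 - 3*h^2 + 3*h - 3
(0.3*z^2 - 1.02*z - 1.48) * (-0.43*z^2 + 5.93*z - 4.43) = -0.129*z^4 + 2.2176*z^3 - 6.7412*z^2 - 4.2578*z + 6.5564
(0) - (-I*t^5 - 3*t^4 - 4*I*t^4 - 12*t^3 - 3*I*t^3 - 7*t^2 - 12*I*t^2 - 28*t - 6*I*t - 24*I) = I*t^5 + 3*t^4 + 4*I*t^4 + 12*t^3 + 3*I*t^3 + 7*t^2 + 12*I*t^2 + 28*t + 6*I*t + 24*I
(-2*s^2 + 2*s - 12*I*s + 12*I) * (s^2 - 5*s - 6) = -2*s^4 + 12*s^3 - 12*I*s^3 + 2*s^2 + 72*I*s^2 - 12*s + 12*I*s - 72*I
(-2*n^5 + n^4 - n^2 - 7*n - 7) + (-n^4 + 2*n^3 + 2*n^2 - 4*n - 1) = -2*n^5 + 2*n^3 + n^2 - 11*n - 8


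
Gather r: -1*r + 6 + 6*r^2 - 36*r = 6*r^2 - 37*r + 6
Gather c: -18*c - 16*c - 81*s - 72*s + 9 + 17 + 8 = -34*c - 153*s + 34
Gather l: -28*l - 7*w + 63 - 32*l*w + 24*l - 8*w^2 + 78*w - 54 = l*(-32*w - 4) - 8*w^2 + 71*w + 9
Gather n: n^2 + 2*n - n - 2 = n^2 + n - 2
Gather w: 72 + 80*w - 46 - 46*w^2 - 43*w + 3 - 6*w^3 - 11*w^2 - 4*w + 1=-6*w^3 - 57*w^2 + 33*w + 30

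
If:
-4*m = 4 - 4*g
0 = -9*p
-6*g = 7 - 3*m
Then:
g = -10/3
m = -13/3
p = 0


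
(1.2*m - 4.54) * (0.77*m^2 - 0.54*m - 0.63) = 0.924*m^3 - 4.1438*m^2 + 1.6956*m + 2.8602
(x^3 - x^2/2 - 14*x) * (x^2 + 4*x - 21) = x^5 + 7*x^4/2 - 37*x^3 - 91*x^2/2 + 294*x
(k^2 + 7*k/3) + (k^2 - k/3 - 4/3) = 2*k^2 + 2*k - 4/3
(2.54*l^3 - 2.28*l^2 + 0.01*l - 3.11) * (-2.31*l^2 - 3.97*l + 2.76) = -5.8674*l^5 - 4.817*l^4 + 16.0389*l^3 + 0.851600000000001*l^2 + 12.3743*l - 8.5836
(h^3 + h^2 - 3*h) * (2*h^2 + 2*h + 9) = 2*h^5 + 4*h^4 + 5*h^3 + 3*h^2 - 27*h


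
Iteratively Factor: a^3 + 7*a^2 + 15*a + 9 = (a + 1)*(a^2 + 6*a + 9) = (a + 1)*(a + 3)*(a + 3)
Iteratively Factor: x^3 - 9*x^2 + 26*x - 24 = (x - 3)*(x^2 - 6*x + 8) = (x - 4)*(x - 3)*(x - 2)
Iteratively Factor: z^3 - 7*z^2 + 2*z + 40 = (z - 4)*(z^2 - 3*z - 10) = (z - 4)*(z + 2)*(z - 5)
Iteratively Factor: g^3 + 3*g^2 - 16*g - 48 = (g + 3)*(g^2 - 16) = (g - 4)*(g + 3)*(g + 4)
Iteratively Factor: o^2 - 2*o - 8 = (o - 4)*(o + 2)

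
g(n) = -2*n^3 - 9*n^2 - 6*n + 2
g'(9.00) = -654.00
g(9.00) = -2239.00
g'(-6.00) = -114.00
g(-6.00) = 146.00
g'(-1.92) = 6.44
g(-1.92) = -5.50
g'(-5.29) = -78.68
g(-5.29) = 77.95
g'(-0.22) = -2.33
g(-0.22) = 2.91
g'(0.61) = -19.21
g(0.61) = -5.46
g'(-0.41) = 0.37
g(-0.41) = 3.08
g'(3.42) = -137.74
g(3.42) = -203.79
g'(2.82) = -104.47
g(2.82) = -131.34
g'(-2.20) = 4.56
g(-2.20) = -7.06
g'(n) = -6*n^2 - 18*n - 6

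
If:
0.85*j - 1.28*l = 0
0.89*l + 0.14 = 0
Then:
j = -0.24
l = -0.16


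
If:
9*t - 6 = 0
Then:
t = 2/3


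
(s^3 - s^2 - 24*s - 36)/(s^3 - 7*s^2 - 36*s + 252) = (s^2 + 5*s + 6)/(s^2 - s - 42)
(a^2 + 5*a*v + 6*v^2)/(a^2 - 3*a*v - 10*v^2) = (-a - 3*v)/(-a + 5*v)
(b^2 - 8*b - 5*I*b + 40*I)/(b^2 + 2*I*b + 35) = (b - 8)/(b + 7*I)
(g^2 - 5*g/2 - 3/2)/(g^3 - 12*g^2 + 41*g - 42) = (g + 1/2)/(g^2 - 9*g + 14)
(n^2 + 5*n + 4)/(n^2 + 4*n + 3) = (n + 4)/(n + 3)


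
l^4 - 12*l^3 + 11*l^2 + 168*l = l*(l - 8)*(l - 7)*(l + 3)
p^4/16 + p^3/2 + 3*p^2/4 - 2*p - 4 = (p/4 + 1)^2*(p - 2)*(p + 2)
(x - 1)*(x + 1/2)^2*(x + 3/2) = x^4 + 3*x^3/2 - 3*x^2/4 - 11*x/8 - 3/8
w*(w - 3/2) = w^2 - 3*w/2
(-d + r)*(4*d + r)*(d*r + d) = -4*d^3*r - 4*d^3 + 3*d^2*r^2 + 3*d^2*r + d*r^3 + d*r^2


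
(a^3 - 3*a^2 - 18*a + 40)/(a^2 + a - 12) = (a^2 - 7*a + 10)/(a - 3)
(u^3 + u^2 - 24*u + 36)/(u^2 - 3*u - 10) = (-u^3 - u^2 + 24*u - 36)/(-u^2 + 3*u + 10)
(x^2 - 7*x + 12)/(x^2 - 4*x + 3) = (x - 4)/(x - 1)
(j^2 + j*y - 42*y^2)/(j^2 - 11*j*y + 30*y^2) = (-j - 7*y)/(-j + 5*y)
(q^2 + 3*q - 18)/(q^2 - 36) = (q - 3)/(q - 6)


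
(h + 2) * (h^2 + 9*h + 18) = h^3 + 11*h^2 + 36*h + 36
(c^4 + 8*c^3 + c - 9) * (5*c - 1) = 5*c^5 + 39*c^4 - 8*c^3 + 5*c^2 - 46*c + 9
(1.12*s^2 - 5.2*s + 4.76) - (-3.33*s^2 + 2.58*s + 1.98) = 4.45*s^2 - 7.78*s + 2.78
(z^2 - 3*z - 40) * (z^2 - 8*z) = z^4 - 11*z^3 - 16*z^2 + 320*z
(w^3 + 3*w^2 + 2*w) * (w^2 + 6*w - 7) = w^5 + 9*w^4 + 13*w^3 - 9*w^2 - 14*w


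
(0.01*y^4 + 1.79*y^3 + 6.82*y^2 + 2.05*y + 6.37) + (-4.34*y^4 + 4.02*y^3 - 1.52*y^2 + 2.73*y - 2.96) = -4.33*y^4 + 5.81*y^3 + 5.3*y^2 + 4.78*y + 3.41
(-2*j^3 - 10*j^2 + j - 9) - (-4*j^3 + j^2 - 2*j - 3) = 2*j^3 - 11*j^2 + 3*j - 6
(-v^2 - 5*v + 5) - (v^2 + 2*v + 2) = -2*v^2 - 7*v + 3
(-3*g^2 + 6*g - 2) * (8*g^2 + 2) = -24*g^4 + 48*g^3 - 22*g^2 + 12*g - 4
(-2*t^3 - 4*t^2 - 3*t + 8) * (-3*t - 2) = 6*t^4 + 16*t^3 + 17*t^2 - 18*t - 16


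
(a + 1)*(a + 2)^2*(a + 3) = a^4 + 8*a^3 + 23*a^2 + 28*a + 12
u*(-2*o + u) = -2*o*u + u^2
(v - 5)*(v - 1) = v^2 - 6*v + 5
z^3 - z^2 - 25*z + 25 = (z - 5)*(z - 1)*(z + 5)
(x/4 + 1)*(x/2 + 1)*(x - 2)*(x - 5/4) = x^4/8 + 11*x^3/32 - 9*x^2/8 - 11*x/8 + 5/2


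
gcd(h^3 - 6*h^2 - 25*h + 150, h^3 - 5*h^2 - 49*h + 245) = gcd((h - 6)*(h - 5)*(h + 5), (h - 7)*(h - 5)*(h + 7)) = h - 5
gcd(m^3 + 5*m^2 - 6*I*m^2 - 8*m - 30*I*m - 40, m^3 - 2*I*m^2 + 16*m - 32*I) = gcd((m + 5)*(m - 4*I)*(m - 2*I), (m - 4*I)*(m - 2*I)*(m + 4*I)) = m^2 - 6*I*m - 8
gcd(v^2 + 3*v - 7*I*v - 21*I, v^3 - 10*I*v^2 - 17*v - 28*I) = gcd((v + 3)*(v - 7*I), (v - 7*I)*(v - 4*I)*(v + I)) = v - 7*I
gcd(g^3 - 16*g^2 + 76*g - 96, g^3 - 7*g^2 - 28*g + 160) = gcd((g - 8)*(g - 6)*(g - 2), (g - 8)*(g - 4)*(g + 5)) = g - 8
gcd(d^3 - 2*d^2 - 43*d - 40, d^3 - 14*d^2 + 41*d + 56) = d^2 - 7*d - 8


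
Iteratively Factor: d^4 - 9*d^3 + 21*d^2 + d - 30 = (d - 2)*(d^3 - 7*d^2 + 7*d + 15) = (d - 3)*(d - 2)*(d^2 - 4*d - 5) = (d - 3)*(d - 2)*(d + 1)*(d - 5)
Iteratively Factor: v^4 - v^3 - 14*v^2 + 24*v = (v - 3)*(v^3 + 2*v^2 - 8*v) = (v - 3)*(v + 4)*(v^2 - 2*v) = (v - 3)*(v - 2)*(v + 4)*(v)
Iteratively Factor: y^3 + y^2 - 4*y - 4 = (y - 2)*(y^2 + 3*y + 2) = (y - 2)*(y + 2)*(y + 1)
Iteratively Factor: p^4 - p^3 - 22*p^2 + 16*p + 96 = (p + 2)*(p^3 - 3*p^2 - 16*p + 48) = (p - 3)*(p + 2)*(p^2 - 16) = (p - 4)*(p - 3)*(p + 2)*(p + 4)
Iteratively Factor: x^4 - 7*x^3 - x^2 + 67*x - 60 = (x + 3)*(x^3 - 10*x^2 + 29*x - 20) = (x - 5)*(x + 3)*(x^2 - 5*x + 4) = (x - 5)*(x - 4)*(x + 3)*(x - 1)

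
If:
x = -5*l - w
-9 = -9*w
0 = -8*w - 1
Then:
No Solution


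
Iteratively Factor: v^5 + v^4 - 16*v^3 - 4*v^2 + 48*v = (v - 2)*(v^4 + 3*v^3 - 10*v^2 - 24*v) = v*(v - 2)*(v^3 + 3*v^2 - 10*v - 24) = v*(v - 2)*(v + 2)*(v^2 + v - 12) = v*(v - 2)*(v + 2)*(v + 4)*(v - 3)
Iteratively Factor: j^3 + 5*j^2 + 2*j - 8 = (j + 4)*(j^2 + j - 2) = (j + 2)*(j + 4)*(j - 1)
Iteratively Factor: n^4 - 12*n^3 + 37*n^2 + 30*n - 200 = (n - 5)*(n^3 - 7*n^2 + 2*n + 40) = (n - 5)^2*(n^2 - 2*n - 8) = (n - 5)^2*(n + 2)*(n - 4)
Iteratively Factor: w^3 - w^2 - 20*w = (w)*(w^2 - w - 20) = w*(w + 4)*(w - 5)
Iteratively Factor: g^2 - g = (g - 1)*(g)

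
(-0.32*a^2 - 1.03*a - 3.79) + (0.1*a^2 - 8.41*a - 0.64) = -0.22*a^2 - 9.44*a - 4.43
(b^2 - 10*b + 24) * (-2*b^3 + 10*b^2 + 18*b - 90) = -2*b^5 + 30*b^4 - 130*b^3 - 30*b^2 + 1332*b - 2160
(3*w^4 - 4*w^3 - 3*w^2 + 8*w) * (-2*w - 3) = -6*w^5 - w^4 + 18*w^3 - 7*w^2 - 24*w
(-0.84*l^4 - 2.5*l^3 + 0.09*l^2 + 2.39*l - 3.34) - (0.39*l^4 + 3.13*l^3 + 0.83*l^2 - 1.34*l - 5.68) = -1.23*l^4 - 5.63*l^3 - 0.74*l^2 + 3.73*l + 2.34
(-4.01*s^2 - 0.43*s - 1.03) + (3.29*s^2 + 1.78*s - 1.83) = -0.72*s^2 + 1.35*s - 2.86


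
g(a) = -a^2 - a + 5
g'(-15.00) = 29.00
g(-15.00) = -205.00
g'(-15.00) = 29.00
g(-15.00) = -205.00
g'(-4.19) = 7.38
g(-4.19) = -8.37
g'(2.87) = -6.74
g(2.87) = -6.11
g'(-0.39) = -0.22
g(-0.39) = 5.24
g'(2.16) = -5.32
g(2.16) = -1.83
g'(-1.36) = 1.72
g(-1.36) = 4.51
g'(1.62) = -4.24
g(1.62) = 0.76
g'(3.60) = -8.20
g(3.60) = -11.56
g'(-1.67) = 2.34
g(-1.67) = 3.88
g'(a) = -2*a - 1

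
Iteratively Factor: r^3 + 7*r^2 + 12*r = (r + 3)*(r^2 + 4*r) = r*(r + 3)*(r + 4)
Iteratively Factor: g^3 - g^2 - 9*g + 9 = (g + 3)*(g^2 - 4*g + 3) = (g - 1)*(g + 3)*(g - 3)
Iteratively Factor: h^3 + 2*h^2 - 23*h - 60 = (h + 3)*(h^2 - h - 20) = (h - 5)*(h + 3)*(h + 4)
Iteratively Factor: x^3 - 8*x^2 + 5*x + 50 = (x + 2)*(x^2 - 10*x + 25) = (x - 5)*(x + 2)*(x - 5)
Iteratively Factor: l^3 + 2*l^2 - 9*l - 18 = (l + 3)*(l^2 - l - 6) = (l + 2)*(l + 3)*(l - 3)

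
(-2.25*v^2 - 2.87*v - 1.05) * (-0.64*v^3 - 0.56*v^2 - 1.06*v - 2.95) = 1.44*v^5 + 3.0968*v^4 + 4.6642*v^3 + 10.2677*v^2 + 9.5795*v + 3.0975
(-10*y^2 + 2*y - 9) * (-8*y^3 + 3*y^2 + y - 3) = 80*y^5 - 46*y^4 + 68*y^3 + 5*y^2 - 15*y + 27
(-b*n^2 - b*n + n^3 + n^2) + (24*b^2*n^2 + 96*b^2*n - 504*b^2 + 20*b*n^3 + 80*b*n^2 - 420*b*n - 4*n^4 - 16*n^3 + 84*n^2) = 24*b^2*n^2 + 96*b^2*n - 504*b^2 + 20*b*n^3 + 79*b*n^2 - 421*b*n - 4*n^4 - 15*n^3 + 85*n^2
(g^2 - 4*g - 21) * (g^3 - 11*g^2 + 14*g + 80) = g^5 - 15*g^4 + 37*g^3 + 255*g^2 - 614*g - 1680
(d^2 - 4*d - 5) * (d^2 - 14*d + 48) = d^4 - 18*d^3 + 99*d^2 - 122*d - 240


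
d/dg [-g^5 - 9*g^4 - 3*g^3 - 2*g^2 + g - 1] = -5*g^4 - 36*g^3 - 9*g^2 - 4*g + 1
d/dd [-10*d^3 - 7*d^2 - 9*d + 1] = -30*d^2 - 14*d - 9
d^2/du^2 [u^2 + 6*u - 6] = 2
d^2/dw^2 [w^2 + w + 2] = 2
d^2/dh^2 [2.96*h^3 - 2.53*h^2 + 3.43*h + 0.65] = 17.76*h - 5.06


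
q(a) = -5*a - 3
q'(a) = -5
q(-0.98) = 1.90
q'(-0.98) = -5.00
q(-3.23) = 13.15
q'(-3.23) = -5.00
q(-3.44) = 14.20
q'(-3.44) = -5.00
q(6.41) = -35.05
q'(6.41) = -5.00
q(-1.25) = 3.25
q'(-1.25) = -5.00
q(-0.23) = -1.85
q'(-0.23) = -5.00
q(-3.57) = 14.85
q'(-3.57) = -5.00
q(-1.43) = 4.15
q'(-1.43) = -5.00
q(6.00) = -33.00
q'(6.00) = -5.00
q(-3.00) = 12.00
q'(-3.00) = -5.00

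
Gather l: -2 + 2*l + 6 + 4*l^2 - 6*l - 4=4*l^2 - 4*l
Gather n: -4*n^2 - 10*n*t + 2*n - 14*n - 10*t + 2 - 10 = -4*n^2 + n*(-10*t - 12) - 10*t - 8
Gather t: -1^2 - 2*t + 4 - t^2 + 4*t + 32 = -t^2 + 2*t + 35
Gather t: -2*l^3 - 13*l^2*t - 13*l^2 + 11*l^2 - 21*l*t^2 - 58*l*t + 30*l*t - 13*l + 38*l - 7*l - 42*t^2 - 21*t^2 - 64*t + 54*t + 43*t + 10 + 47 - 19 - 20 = -2*l^3 - 2*l^2 + 18*l + t^2*(-21*l - 63) + t*(-13*l^2 - 28*l + 33) + 18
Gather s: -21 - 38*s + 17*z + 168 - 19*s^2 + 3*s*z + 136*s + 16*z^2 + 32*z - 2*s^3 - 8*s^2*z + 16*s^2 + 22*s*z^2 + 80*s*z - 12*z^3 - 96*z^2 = -2*s^3 + s^2*(-8*z - 3) + s*(22*z^2 + 83*z + 98) - 12*z^3 - 80*z^2 + 49*z + 147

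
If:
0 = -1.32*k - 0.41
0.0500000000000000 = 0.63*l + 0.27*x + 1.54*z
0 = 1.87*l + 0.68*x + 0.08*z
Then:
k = -0.31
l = 13.4065359477124*z - 0.444444444444444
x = 1.22222222222222 - 36.9856209150327*z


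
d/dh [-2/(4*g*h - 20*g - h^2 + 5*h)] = 2*(4*g - 2*h + 5)/(4*g*h - 20*g - h^2 + 5*h)^2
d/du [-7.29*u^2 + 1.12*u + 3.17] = 1.12 - 14.58*u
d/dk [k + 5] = 1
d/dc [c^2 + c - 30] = 2*c + 1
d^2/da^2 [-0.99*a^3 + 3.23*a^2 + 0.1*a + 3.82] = 6.46 - 5.94*a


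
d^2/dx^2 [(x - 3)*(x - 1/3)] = 2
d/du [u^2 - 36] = 2*u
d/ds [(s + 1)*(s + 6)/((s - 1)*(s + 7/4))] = 4*(-25*s^2 - 62*s - 67)/(16*s^4 + 24*s^3 - 47*s^2 - 42*s + 49)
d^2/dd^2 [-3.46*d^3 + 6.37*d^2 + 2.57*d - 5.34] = 12.74 - 20.76*d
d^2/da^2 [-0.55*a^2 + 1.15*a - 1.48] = -1.10000000000000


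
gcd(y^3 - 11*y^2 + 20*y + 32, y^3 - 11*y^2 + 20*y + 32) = y^3 - 11*y^2 + 20*y + 32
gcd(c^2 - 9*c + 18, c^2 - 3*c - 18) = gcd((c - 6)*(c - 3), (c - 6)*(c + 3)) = c - 6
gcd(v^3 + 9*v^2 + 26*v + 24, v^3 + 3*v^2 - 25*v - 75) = v + 3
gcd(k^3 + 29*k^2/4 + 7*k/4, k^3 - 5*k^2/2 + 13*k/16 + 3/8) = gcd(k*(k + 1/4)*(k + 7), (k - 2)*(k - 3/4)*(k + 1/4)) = k + 1/4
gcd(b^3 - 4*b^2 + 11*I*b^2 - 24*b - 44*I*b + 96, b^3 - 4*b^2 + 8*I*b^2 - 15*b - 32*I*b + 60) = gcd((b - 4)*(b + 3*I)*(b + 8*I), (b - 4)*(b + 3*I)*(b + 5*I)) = b^2 + b*(-4 + 3*I) - 12*I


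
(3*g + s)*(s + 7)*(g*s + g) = 3*g^2*s^2 + 24*g^2*s + 21*g^2 + g*s^3 + 8*g*s^2 + 7*g*s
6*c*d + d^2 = d*(6*c + d)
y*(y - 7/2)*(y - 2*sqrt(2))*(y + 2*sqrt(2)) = y^4 - 7*y^3/2 - 8*y^2 + 28*y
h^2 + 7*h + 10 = (h + 2)*(h + 5)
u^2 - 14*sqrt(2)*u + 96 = (u - 8*sqrt(2))*(u - 6*sqrt(2))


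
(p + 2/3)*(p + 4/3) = p^2 + 2*p + 8/9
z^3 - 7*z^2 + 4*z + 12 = (z - 6)*(z - 2)*(z + 1)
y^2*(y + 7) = y^3 + 7*y^2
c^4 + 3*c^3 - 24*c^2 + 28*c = c*(c - 2)^2*(c + 7)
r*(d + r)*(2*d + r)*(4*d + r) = 8*d^3*r + 14*d^2*r^2 + 7*d*r^3 + r^4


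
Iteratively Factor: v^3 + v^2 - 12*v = (v + 4)*(v^2 - 3*v) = v*(v + 4)*(v - 3)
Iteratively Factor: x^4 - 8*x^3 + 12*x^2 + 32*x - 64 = (x + 2)*(x^3 - 10*x^2 + 32*x - 32) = (x - 4)*(x + 2)*(x^2 - 6*x + 8) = (x - 4)^2*(x + 2)*(x - 2)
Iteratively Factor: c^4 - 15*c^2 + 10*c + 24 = (c + 1)*(c^3 - c^2 - 14*c + 24) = (c - 3)*(c + 1)*(c^2 + 2*c - 8) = (c - 3)*(c - 2)*(c + 1)*(c + 4)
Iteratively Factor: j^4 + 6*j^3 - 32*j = (j - 2)*(j^3 + 8*j^2 + 16*j) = (j - 2)*(j + 4)*(j^2 + 4*j) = j*(j - 2)*(j + 4)*(j + 4)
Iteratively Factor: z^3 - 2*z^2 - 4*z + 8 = (z + 2)*(z^2 - 4*z + 4) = (z - 2)*(z + 2)*(z - 2)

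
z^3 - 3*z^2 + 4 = (z - 2)^2*(z + 1)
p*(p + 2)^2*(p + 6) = p^4 + 10*p^3 + 28*p^2 + 24*p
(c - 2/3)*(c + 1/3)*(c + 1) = c^3 + 2*c^2/3 - 5*c/9 - 2/9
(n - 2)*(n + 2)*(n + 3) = n^3 + 3*n^2 - 4*n - 12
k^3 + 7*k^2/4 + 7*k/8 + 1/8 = (k + 1/4)*(k + 1/2)*(k + 1)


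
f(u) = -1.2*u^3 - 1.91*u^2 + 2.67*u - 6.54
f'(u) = -3.6*u^2 - 3.82*u + 2.67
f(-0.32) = -7.55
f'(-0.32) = 3.52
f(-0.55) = -8.39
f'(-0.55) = 3.68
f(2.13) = -21.11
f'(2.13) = -21.80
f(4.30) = -125.78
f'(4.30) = -80.32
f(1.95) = -17.49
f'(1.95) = -18.47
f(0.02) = -6.49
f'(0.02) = 2.59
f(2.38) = -27.18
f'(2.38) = -26.81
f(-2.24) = -8.62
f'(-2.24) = -6.84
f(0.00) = -6.54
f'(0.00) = 2.67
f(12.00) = -2323.14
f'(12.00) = -561.57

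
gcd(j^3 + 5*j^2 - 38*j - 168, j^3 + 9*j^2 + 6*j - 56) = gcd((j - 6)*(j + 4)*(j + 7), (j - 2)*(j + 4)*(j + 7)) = j^2 + 11*j + 28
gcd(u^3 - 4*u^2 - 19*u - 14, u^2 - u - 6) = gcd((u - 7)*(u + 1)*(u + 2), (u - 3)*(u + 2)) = u + 2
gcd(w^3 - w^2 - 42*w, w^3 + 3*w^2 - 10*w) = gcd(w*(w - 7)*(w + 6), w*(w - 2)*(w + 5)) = w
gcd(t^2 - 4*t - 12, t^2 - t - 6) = t + 2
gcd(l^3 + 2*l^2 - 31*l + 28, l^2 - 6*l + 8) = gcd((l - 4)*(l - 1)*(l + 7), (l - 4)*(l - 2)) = l - 4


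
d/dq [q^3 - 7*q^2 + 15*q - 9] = 3*q^2 - 14*q + 15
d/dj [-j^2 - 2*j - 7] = -2*j - 2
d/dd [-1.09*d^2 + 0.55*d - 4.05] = 0.55 - 2.18*d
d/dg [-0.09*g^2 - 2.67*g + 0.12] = -0.18*g - 2.67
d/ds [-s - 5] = -1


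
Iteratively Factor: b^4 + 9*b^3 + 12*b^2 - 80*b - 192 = (b + 4)*(b^3 + 5*b^2 - 8*b - 48) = (b + 4)^2*(b^2 + b - 12) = (b + 4)^3*(b - 3)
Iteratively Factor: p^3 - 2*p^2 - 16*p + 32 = (p - 2)*(p^2 - 16) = (p - 4)*(p - 2)*(p + 4)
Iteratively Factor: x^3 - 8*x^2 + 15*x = (x - 3)*(x^2 - 5*x) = x*(x - 3)*(x - 5)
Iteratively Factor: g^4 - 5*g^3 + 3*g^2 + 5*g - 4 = (g - 1)*(g^3 - 4*g^2 - g + 4) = (g - 1)^2*(g^2 - 3*g - 4) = (g - 1)^2*(g + 1)*(g - 4)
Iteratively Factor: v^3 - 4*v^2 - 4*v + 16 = (v + 2)*(v^2 - 6*v + 8) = (v - 2)*(v + 2)*(v - 4)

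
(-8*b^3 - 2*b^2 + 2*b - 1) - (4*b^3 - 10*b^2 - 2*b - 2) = -12*b^3 + 8*b^2 + 4*b + 1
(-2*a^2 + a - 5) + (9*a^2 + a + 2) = 7*a^2 + 2*a - 3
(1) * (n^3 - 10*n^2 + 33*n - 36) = n^3 - 10*n^2 + 33*n - 36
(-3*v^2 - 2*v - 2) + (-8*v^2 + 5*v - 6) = -11*v^2 + 3*v - 8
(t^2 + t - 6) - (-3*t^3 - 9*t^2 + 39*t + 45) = 3*t^3 + 10*t^2 - 38*t - 51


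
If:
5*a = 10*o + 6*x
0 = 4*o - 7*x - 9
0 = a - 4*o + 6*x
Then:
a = 378/37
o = 162/37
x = 45/37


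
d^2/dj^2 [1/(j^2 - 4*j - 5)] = 2*(j^2 - 4*j - 4*(j - 2)^2 - 5)/(-j^2 + 4*j + 5)^3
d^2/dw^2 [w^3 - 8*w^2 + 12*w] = 6*w - 16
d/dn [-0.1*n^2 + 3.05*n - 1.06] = 3.05 - 0.2*n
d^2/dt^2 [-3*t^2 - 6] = -6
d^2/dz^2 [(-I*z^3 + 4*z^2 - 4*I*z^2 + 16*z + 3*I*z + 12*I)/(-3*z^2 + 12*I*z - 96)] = (z^3*(-64 - 134*I) + z^2*(1536 - 840*I) + z*(2784 + 6720*I) - 7424 + 5248*I)/(3*z^6 - 36*I*z^5 + 144*z^4 - 2112*I*z^3 + 4608*z^2 - 36864*I*z + 98304)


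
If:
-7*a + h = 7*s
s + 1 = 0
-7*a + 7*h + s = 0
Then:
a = 25/21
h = 4/3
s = -1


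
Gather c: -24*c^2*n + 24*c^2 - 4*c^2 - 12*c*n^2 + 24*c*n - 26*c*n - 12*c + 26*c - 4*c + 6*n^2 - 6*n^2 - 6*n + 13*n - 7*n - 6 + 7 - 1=c^2*(20 - 24*n) + c*(-12*n^2 - 2*n + 10)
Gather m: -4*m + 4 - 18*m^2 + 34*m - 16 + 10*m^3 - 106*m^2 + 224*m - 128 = 10*m^3 - 124*m^2 + 254*m - 140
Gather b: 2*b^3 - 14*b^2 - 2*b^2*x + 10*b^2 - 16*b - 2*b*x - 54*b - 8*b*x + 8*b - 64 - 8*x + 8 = 2*b^3 + b^2*(-2*x - 4) + b*(-10*x - 62) - 8*x - 56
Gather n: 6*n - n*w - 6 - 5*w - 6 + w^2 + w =n*(6 - w) + w^2 - 4*w - 12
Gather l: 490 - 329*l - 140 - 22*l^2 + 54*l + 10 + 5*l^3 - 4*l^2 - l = 5*l^3 - 26*l^2 - 276*l + 360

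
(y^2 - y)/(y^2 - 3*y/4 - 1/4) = 4*y/(4*y + 1)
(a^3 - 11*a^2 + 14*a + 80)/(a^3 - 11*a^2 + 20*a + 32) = (a^2 - 3*a - 10)/(a^2 - 3*a - 4)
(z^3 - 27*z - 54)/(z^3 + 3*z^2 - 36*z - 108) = (z + 3)/(z + 6)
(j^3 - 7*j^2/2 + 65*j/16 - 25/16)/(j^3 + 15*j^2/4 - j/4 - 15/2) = (4*j^2 - 9*j + 5)/(4*(j^2 + 5*j + 6))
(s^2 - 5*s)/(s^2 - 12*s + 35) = s/(s - 7)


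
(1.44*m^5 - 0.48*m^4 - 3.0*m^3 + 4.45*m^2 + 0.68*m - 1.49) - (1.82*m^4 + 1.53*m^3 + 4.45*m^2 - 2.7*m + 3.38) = 1.44*m^5 - 2.3*m^4 - 4.53*m^3 + 3.38*m - 4.87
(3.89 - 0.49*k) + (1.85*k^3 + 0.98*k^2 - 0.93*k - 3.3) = 1.85*k^3 + 0.98*k^2 - 1.42*k + 0.59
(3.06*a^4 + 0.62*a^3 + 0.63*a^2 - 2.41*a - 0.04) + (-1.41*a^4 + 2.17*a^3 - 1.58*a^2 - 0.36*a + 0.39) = 1.65*a^4 + 2.79*a^3 - 0.95*a^2 - 2.77*a + 0.35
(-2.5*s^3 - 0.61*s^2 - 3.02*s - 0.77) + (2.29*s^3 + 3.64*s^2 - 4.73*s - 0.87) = -0.21*s^3 + 3.03*s^2 - 7.75*s - 1.64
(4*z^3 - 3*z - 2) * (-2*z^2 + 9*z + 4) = -8*z^5 + 36*z^4 + 22*z^3 - 23*z^2 - 30*z - 8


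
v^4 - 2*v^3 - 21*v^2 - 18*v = v*(v - 6)*(v + 1)*(v + 3)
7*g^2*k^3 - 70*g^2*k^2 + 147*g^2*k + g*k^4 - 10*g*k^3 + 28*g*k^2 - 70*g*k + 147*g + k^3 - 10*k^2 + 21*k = (7*g + k)*(k - 7)*(k - 3)*(g*k + 1)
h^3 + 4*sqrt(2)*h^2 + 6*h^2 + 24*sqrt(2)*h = h*(h + 6)*(h + 4*sqrt(2))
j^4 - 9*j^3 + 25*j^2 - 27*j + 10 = (j - 5)*(j - 2)*(j - 1)^2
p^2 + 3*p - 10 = (p - 2)*(p + 5)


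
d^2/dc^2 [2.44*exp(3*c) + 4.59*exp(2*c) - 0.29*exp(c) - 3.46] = (21.96*exp(2*c) + 18.36*exp(c) - 0.29)*exp(c)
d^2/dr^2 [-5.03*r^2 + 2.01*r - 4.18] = -10.0600000000000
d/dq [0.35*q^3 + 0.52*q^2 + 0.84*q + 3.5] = 1.05*q^2 + 1.04*q + 0.84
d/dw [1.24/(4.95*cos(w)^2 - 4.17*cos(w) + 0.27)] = (12.276*cos(w) - 5.1708)*sin(w)/(4.95*cos(w)^2 - 4.17*cos(w) + 0.27)^2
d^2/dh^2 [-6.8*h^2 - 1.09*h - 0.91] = -13.6000000000000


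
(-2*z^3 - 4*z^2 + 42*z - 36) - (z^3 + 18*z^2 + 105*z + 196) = -3*z^3 - 22*z^2 - 63*z - 232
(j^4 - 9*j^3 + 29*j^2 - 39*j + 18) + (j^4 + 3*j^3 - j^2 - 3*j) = 2*j^4 - 6*j^3 + 28*j^2 - 42*j + 18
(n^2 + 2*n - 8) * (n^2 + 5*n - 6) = n^4 + 7*n^3 - 4*n^2 - 52*n + 48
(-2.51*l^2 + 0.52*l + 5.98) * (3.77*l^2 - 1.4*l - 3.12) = -9.4627*l^4 + 5.4744*l^3 + 29.6478*l^2 - 9.9944*l - 18.6576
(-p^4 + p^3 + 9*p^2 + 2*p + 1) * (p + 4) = -p^5 - 3*p^4 + 13*p^3 + 38*p^2 + 9*p + 4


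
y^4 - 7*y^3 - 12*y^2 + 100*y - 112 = (y - 7)*(y - 2)^2*(y + 4)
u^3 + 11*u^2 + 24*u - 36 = (u - 1)*(u + 6)^2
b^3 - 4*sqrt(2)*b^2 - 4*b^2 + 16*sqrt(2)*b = b*(b - 4)*(b - 4*sqrt(2))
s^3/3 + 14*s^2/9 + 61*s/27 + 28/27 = (s/3 + 1/3)*(s + 4/3)*(s + 7/3)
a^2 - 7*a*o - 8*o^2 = (a - 8*o)*(a + o)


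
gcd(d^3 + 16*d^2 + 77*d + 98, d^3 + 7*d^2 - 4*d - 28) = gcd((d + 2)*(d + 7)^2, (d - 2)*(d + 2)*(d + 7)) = d^2 + 9*d + 14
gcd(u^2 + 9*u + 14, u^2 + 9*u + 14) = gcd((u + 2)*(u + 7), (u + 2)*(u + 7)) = u^2 + 9*u + 14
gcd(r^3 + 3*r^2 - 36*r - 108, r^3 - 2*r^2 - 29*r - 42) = r + 3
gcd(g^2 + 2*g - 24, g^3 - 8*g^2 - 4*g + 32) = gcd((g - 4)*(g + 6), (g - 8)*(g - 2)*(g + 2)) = 1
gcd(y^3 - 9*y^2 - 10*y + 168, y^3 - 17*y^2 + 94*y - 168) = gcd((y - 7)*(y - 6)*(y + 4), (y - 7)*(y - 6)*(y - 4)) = y^2 - 13*y + 42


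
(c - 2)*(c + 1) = c^2 - c - 2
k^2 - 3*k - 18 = (k - 6)*(k + 3)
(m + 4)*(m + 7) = m^2 + 11*m + 28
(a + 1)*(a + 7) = a^2 + 8*a + 7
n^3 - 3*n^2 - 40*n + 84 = (n - 7)*(n - 2)*(n + 6)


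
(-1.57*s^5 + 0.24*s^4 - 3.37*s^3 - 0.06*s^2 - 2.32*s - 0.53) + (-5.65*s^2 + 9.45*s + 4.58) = -1.57*s^5 + 0.24*s^4 - 3.37*s^3 - 5.71*s^2 + 7.13*s + 4.05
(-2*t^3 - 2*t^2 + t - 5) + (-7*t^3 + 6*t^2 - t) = -9*t^3 + 4*t^2 - 5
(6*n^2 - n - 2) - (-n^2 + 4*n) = 7*n^2 - 5*n - 2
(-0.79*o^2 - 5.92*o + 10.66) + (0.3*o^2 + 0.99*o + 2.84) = -0.49*o^2 - 4.93*o + 13.5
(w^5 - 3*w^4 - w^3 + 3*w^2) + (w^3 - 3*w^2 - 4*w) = w^5 - 3*w^4 - 4*w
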